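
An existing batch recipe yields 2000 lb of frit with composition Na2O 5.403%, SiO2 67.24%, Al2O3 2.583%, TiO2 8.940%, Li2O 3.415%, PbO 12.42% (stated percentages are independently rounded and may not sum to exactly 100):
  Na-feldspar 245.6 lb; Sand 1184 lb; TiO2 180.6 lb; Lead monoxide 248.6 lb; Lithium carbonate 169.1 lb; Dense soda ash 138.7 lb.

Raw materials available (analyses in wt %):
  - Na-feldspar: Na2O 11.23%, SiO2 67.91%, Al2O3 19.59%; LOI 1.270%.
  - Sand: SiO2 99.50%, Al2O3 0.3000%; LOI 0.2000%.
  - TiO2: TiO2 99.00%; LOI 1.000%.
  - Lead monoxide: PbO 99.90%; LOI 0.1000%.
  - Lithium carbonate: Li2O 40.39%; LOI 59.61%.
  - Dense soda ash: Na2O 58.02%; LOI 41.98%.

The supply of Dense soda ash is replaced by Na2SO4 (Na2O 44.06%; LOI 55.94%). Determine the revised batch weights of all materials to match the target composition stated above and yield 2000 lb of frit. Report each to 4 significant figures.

Intermediates are printed, with 4-significant-figure rounding, when written out. The working math maintains exact precision end to end. A single rounding yields each reported value; all derived quantities, which include glass mass, yield, the six compositions, LOI, the totals, are computed at full precision, exactly as printed in problem or answer, starting from the weights at 2000 lb of glass.
Target oxide masses per 2000 lb frit:
  Na2O: 5.403% × 2000 = 108.1 lb
  SiO2: 67.24% × 2000 = 1345 lb
  Al2O3: 2.583% × 2000 = 51.66 lb
  TiO2: 8.940% × 2000 = 178.8 lb
  Li2O: 3.415% × 2000 = 68.30 lb
  PbO: 12.42% × 2000 = 248.4 lb
Per-oxide balance check given the weights on record, on the stated basis (sums match the target masses within answer rounding):
  Na2O: 245.6·0.1123 + 182.7·0.4406 = 108.1 lb (target 108.1 lb)
  SiO2: 245.6·0.6791 + 1184·0.9950 = 1345 lb (target 1345 lb)
  Al2O3: 245.6·0.1959 + 1184·0.003000 = 51.67 lb (target 51.66 lb)
  TiO2: 180.6·0.9900 = 178.8 lb (target 178.8 lb)
  Li2O: 169.1·0.4039 = 68.30 lb (target 68.30 lb)
  PbO: 248.6·0.9990 = 248.4 lb (target 248.4 lb)
Auditing the glass mass value: the batch minus its LOI: 2000 lb (the Σ of target masses is 2000 lb; against the stated basis, 2000 lb — deltas are rounding alone).
Batch grand total — Σ batch = 2211 lb; the LOI term Σ batch·LOI equals 210.5 lb; yield, glass over the total, = 90.48%.

Revised batch per 2000 lb frit:
  Na-feldspar: 245.6 lb
  Sand: 1184 lb
  TiO2: 180.6 lb
  Lead monoxide: 248.6 lb
  Lithium carbonate: 169.1 lb
  Na2SO4: 182.7 lb
Total batch = 2211 lb; LOI loss = 210.5 lb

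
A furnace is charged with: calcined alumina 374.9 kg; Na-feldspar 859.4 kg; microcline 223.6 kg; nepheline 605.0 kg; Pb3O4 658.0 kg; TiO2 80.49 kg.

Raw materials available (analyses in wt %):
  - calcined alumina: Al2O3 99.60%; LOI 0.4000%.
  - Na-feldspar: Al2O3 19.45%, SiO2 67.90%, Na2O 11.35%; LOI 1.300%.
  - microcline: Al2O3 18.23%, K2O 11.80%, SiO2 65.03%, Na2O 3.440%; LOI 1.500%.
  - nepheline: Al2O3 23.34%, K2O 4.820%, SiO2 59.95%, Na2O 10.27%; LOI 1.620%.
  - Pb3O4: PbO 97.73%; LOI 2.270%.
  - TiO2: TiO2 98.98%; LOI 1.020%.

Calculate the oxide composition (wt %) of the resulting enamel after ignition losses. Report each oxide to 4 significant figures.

Glass mass = 2760 kg (batch 2801 − LOI 41.58).
Composition: PbO 23.30%, Al2O3 26.18%, K2O 2.013%, TiO2 2.887%, SiO2 39.55%, Na2O 6.064%

All internal work holds full float precision at every stage — values along the way appear (rounded to four significant digits) in the working. Each reported figure undergoes a single rounding; all derived quantities, including six oxide percentages, net glass mass, the yield, ignition loss, totals, are recomputed from the batch weights per 2760 kg of glass at full float precision as quoted within problem or answer.
What the batch supplies per oxide:
  PbO: 658.0·0.9773 = 643.1 kg
  Al2O3: 374.9·0.9960 + 859.4·0.1945 + 223.6·0.1823 + 605.0·0.2334 = 722.5 kg
  K2O: 223.6·0.1180 + 605.0·0.04820 = 55.55 kg
  TiO2: 80.49·0.9898 = 79.67 kg
  SiO2: 859.4·0.6790 + 223.6·0.6503 + 605.0·0.5995 = 1092 kg
  Na2O: 859.4·0.1135 + 223.6·0.03440 + 605.0·0.1027 = 167.4 kg
LOI: 374.9·0.004000 + 859.4·0.01300 + 223.6·0.01500 + 605.0·0.01620 + 658.0·0.02270 + 80.49·0.01020 = 41.58 kg
Glass = total batch minus LOI = 2801 − 41.58 = 2760 kg (consistent with Σ oxide mass)
each oxide over glass, ×100, is wt %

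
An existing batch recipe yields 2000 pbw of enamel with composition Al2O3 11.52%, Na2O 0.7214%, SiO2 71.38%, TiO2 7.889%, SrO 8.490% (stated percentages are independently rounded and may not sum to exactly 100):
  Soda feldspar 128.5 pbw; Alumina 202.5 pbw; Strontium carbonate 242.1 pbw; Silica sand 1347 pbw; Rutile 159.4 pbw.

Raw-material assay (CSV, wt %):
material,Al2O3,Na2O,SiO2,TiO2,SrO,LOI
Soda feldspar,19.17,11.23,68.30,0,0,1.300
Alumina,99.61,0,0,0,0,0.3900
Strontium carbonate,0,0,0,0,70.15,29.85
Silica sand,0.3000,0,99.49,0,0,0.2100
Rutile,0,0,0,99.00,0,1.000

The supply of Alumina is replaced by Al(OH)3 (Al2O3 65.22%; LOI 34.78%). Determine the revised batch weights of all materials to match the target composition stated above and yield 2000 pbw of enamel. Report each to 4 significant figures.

Values along the way appear, with 4-significant-digit rounding, within the worked lines; exact precision is kept at every stage; exactly one rounding is applied to each reported value — derived quantities are computed from the batch weights at 2000 pbw of glass in full precision (the five compositions, the totals, LOI, net glass mass, yield), as written in question or answer.
Target oxide masses per 2000 pbw enamel:
  Al2O3: 11.52% × 2000 = 230.4 pbw
  Na2O: 0.7214% × 2000 = 14.43 pbw
  SiO2: 71.38% × 2000 = 1428 pbw
  TiO2: 7.889% × 2000 = 157.8 pbw
  SrO: 8.490% × 2000 = 169.8 pbw
Checking each oxide sum working from each reported weight, per the basis as stated (oxide sums agree with the targets given rounding of the digits):
  Al2O3: 128.5·0.1917 + 309.3·0.6522 + 1347·0.003000 = 230.4 pbw (target 230.4 pbw)
  Na2O: 128.5·0.1123 = 14.43 pbw (target 14.43 pbw)
  SiO2: 128.5·0.6830 + 1347·0.9949 = 1428 pbw (target 1428 pbw)
  TiO2: 159.4·0.9900 = 157.8 pbw (target 157.8 pbw)
  SrO: 242.1·0.7015 = 169.8 pbw (target 169.8 pbw)
Consistency of the glass mass: total batch − LOI = 2000 pbw (oxide target masses add up to 2000 pbw; basis as stated: 2000 pbw — rounding explains the deltas).
Batch grand total — Σ batch = 2186 pbw; Σ batch·LOI gives LOI loss = 185.9 pbw; yield = glass ÷ total batch = 91.50%.

Revised batch per 2000 pbw enamel:
  Soda feldspar: 128.5 pbw
  Al(OH)3: 309.3 pbw
  Strontium carbonate: 242.1 pbw
  Silica sand: 1347 pbw
  Rutile: 159.4 pbw
Total batch = 2186 pbw; LOI loss = 185.9 pbw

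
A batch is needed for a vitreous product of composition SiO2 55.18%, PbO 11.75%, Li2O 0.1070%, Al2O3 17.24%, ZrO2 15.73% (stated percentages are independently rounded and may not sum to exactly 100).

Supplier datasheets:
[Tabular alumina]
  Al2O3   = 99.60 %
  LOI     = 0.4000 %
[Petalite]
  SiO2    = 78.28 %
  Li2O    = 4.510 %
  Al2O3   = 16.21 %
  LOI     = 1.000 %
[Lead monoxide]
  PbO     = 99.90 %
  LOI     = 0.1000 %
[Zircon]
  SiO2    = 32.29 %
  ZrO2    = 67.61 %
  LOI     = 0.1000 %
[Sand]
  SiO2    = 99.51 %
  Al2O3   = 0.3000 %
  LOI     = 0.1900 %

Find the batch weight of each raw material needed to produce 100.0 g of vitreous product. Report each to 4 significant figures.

The intermediate values are shown rounded to 4 significant digits on the page. The working math keeps full precision from first step to last. Every reported result is rounded once only — derived quantities, which include glass mass, ignition loss, five oxide percentages, the yield, the totals, are carried in exact precision, precisely as stated by problem or answer, from the weighed amounts at 100.0 g of glass.
Target masses of each oxide per 100.0 g vitreous product:
  SiO2: 55.18% × 100.0 = 55.18 g
  PbO: 11.75% × 100.0 = 11.75 g
  Li2O: 0.1070% × 100.0 = 0.1070 g
  Al2O3: 17.24% × 100.0 = 17.24 g
  ZrO2: 15.73% × 100.0 = 15.73 g
Mass-balance tally per oxide on the weights just shown, per the basis as stated (sums match the target masses given rounding of the digits):
  SiO2: 2.373·0.7828 + 23.27·0.3229 + 46.04·0.9951 = 55.19 g (target 55.18 g)
  PbO: 11.76·0.9990 = 11.75 g (target 11.75 g)
  Li2O: 2.373·0.04510 = 0.1070 g (target 0.1070 g)
  Al2O3: 16.78·0.9960 + 2.373·0.1621 + 46.04·0.003000 = 17.24 g (target 17.24 g)
  ZrO2: 23.27·0.6761 = 15.73 g (target 15.73 g)
Glass mass check: the batch minus its LOI: 100.0 g (summing oxide targets gives 100.0 g; versus the stated basis of 100.0 g — any gap is answer rounding).
Batch total: Σ batch = 100.2 g; the LOI term Σ batch·LOI equals 0.2134 g; yield: glass divided by total = 99.79%.

Batch per 100.0 g vitreous product:
  Tabular alumina: 16.78 g
  Petalite: 2.373 g
  Lead monoxide: 11.76 g
  Zircon: 23.27 g
  Sand: 46.04 g
Total batch = 100.2 g; LOI loss = 0.2134 g; yield = 99.79%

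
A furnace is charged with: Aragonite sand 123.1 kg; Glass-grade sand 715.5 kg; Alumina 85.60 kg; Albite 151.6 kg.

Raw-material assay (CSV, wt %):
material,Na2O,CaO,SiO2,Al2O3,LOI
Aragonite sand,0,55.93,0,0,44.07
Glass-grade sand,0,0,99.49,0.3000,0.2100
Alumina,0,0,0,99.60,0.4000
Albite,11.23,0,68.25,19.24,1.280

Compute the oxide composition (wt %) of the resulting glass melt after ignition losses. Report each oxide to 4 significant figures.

Intermediates are displayed, rounded to 4 significant figures, between the steps — full float precision is held in all steps. Every reported number takes exactly one rounding — the derived quantities are recomputed in full float precision (ignition loss, four oxide percentages, the totals, glass mass, the yield) using the weight values on 1018 kg of glass, as given in the problem or answer text.
Oxide masses out of the charge:
  Na2O: 151.6·0.1123 = 17.02 kg
  CaO: 123.1·0.5593 = 68.85 kg
  SiO2: 715.5·0.9949 + 151.6·0.6825 = 815.3 kg
  Al2O3: 715.5·0.003000 + 85.60·0.9960 + 151.6·0.1924 = 116.6 kg
LOI: 123.1·0.4407 + 715.5·0.002100 + 85.60·0.004000 + 151.6·0.01280 = 58.04 kg
Glass = total batch minus LOI = 1076 − 58.04 = 1018 kg (= the summed oxide contributions)
wt % = oxide mass / glass mass × 100

Glass mass = 1018 kg (batch 1076 − LOI 58.04).
Composition: Na2O 1.673%, CaO 6.765%, SiO2 80.11%, Al2O3 11.45%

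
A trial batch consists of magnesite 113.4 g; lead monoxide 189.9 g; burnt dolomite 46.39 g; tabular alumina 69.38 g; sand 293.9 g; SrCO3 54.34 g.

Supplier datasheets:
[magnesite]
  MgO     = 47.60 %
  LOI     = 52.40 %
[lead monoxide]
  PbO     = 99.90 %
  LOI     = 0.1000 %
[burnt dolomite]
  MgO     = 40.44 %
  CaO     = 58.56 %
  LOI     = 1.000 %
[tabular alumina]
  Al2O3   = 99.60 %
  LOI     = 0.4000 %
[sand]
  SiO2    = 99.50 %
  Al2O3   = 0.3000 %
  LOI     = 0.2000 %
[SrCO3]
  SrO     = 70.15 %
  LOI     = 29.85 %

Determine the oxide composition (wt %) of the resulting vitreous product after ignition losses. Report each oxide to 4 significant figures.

The whole derivation maintains full precision from start to finish. The intermediate values are displayed rounded to four significant digits across the worked steps; each reported result is rounded just once — the derived quantities are carried at full float precision (six oxide percentages, yield, totals, net glass mass, ignition loss) using the weight values at 690.1 g of glass, precisely as stated by the problem or answer text.
Mass of each oxide from the mix:
  MgO: 113.4·0.4760 + 46.39·0.4044 = 72.74 g
  CaO: 46.39·0.5856 = 27.17 g
  PbO: 189.9·0.9990 = 189.7 g
  SiO2: 293.9·0.9950 = 292.4 g
  Al2O3: 69.38·0.9960 + 293.9·0.003000 = 69.98 g
  SrO: 54.34·0.7015 = 38.12 g
LOI: 113.4·0.5240 + 189.9·0.001000 + 46.39·0.01000 + 69.38·0.004000 + 293.9·0.002000 + 54.34·0.2985 = 77.16 g
Glass mass = batch − LOI = 767.3 − 77.16 = 690.1 g (the oxide masses sum to this)
wt %: oxide over glass, times 100

Glass mass = 690.1 g (batch 767.3 − LOI 77.16).
Composition: MgO 10.54%, CaO 3.936%, PbO 27.49%, SiO2 42.37%, Al2O3 10.14%, SrO 5.523%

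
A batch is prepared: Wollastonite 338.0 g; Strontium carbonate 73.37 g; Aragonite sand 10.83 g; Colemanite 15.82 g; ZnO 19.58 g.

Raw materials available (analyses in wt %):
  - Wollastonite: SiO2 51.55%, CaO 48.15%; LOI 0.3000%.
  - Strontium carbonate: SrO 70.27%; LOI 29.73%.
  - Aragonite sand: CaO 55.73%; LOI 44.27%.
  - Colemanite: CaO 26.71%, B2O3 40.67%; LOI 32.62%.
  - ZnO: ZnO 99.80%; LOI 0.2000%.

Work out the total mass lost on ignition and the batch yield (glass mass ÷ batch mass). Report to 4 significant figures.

Every computation runs at exact precision through the solve; values along the way are rounded to 4 significant figures wherever printed; every reported result is rounded once only; all derived quantities, including the totals, glass mass, yield, LOI, five oxide percentages, are recomputed starting from the weights at 424.8 g of glass at exact precision, as quoted within either problem or answer.
LOI of each material in turn:
  Wollastonite: 338.0 × 0.003000 = 1.014 g
  Strontium carbonate: 73.37 × 0.2973 = 21.81 g
  Aragonite sand: 10.83 × 0.4427 = 4.794 g
  Colemanite: 15.82 × 0.3262 = 5.160 g
  ZnO: 19.58 × 0.002000 = 0.03916 g
Total LOI = 32.82 g
Glass = batch − LOI = 457.6 − 32.82 = 424.8 g

LOI loss = 32.82 g; glass = 424.8 g; yield = 92.83%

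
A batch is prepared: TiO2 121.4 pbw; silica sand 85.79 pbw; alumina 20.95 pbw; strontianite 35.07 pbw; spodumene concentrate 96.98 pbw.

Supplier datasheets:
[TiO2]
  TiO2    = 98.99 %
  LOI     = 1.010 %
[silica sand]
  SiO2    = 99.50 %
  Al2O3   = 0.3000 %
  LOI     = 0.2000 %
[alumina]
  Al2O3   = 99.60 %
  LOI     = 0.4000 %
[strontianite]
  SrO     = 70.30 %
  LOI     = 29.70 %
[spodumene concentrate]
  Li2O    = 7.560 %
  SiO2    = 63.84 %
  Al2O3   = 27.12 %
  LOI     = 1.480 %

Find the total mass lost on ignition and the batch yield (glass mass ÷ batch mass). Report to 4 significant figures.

LOI loss = 13.33 pbw; glass = 346.9 pbw; yield = 96.30%

Intermediates appear, rounded to 4 significant figures, on the page; the whole derivation maintains full precision at every stage; each reported number includes exactly one rounding — all derived quantities are carried in exact precision (five oxide percentages, LOI, totals, the yield, net glass mass) from the batch weights at 346.9 pbw of glass, as written in the problem or the answer.
Each material's LOI contribution:
  TiO2: 121.4 × 0.01010 = 1.226 pbw
  silica sand: 85.79 × 0.002000 = 0.1716 pbw
  alumina: 20.95 × 0.004000 = 0.08380 pbw
  strontianite: 35.07 × 0.2970 = 10.42 pbw
  spodumene concentrate: 96.98 × 0.01480 = 1.435 pbw
Total LOI = 13.33 pbw
Glass = batch − LOI = 360.2 − 13.33 = 346.9 pbw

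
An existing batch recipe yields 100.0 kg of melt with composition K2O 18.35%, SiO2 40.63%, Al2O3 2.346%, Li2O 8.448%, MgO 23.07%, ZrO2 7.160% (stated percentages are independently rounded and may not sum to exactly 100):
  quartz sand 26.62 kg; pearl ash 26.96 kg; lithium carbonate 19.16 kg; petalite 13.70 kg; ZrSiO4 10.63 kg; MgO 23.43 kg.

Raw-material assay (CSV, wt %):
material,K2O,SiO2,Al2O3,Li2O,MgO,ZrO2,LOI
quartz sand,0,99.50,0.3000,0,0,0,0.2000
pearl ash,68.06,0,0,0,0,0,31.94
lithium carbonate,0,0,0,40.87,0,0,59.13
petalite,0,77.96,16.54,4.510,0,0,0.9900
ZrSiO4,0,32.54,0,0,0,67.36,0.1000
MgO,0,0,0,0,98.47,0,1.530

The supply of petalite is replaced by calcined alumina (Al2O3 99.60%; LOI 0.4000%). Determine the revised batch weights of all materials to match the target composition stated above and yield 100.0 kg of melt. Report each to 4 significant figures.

Revised batch per 100.0 kg melt:
  quartz sand: 37.36 kg
  pearl ash: 26.96 kg
  lithium carbonate: 20.67 kg
  calcined alumina: 2.243 kg
  ZrSiO4: 10.63 kg
  MgO: 23.43 kg
Total batch = 121.3 kg; LOI loss = 21.29 kg

Intermediates appear rounded to four significant figures across the worked steps — all internal work holds exact precision in every operation. Every reported result sees exactly one rounding; the derived quantities, which include glass mass, LOI, the six compositions, totals, yield, are recomputed in exact precision, as they appear in the problem or the answer, from the weighed amounts per 100.0 kg of glass.
Target masses of each oxide per 100.0 kg melt:
  K2O: 18.35% × 100.0 = 18.35 kg
  SiO2: 40.63% × 100.0 = 40.63 kg
  Al2O3: 2.346% × 100.0 = 2.346 kg
  Li2O: 8.448% × 100.0 = 8.448 kg
  MgO: 23.07% × 100.0 = 23.07 kg
  ZrO2: 7.160% × 100.0 = 7.160 kg
A balance pass over the oxides, with the batch weights as given, per the basis as stated (summed amounts equal target values given rounding of the digits):
  K2O: 26.96·0.6806 = 18.35 kg (target 18.35 kg)
  SiO2: 37.36·0.9950 + 10.63·0.3254 = 40.63 kg (target 40.63 kg)
  Al2O3: 37.36·0.003000 + 2.243·0.9960 = 2.346 kg (target 2.346 kg)
  Li2O: 20.67·0.4087 = 8.448 kg (target 8.448 kg)
  MgO: 23.43·0.9847 = 23.07 kg (target 23.07 kg)
  ZrO2: 10.63·0.6736 = 7.160 kg (target 7.160 kg)
The glass-mass cross-check: the batch minus its LOI: 100.0 kg (summing oxide targets gives 100.0 kg; basis as stated: 100.0 kg — a pure rounding effect).
Batch grand total — Σ batch = 121.3 kg; LOI loss = Σ batch·LOI = 21.29 kg; glass ÷ batch gives a yield of 82.45%.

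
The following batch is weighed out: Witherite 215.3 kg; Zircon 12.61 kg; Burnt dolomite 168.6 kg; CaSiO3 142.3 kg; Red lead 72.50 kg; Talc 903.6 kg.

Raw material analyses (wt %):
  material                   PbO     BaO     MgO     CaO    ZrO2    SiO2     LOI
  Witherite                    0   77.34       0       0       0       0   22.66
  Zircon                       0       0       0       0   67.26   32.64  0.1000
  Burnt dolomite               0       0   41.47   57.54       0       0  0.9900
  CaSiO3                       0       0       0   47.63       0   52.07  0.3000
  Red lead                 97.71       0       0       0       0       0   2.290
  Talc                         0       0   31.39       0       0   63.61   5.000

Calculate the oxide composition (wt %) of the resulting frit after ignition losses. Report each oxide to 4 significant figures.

Values along the way are shown, rounded to 4 significant figures, on the page. The whole derivation keeps full precision in every operation; each reported value takes exactly one rounding — all derived quantities are computed using the weight values for 1417 kg of glass at full precision (six oxide percentages, the yield, LOI, totals, net glass mass) exactly as printed in question or answer.
Oxide masses out of the charge:
  PbO: 72.50·0.9771 = 70.84 kg
  BaO: 215.3·0.7734 = 166.5 kg
  MgO: 168.6·0.4147 + 903.6·0.3139 = 353.6 kg
  CaO: 168.6·0.5754 + 142.3·0.4763 = 164.8 kg
  ZrO2: 12.61·0.6726 = 8.481 kg
  SiO2: 12.61·0.3264 + 142.3·0.5207 + 903.6·0.6361 = 653.0 kg
LOI: 215.3·0.2266 + 12.61·0.001000 + 168.6·0.009900 + 142.3·0.003000 + 72.50·0.02290 + 903.6·0.05000 = 97.74 kg
Glass = total batch minus LOI = 1515 − 97.74 = 1417 kg (equal to the oxide-mass sum)
each oxide over glass, ×100, is wt %

Glass mass = 1417 kg (batch 1515 − LOI 97.74).
Composition: PbO 4.999%, BaO 11.75%, MgO 24.95%, CaO 11.63%, ZrO2 0.5985%, SiO2 46.08%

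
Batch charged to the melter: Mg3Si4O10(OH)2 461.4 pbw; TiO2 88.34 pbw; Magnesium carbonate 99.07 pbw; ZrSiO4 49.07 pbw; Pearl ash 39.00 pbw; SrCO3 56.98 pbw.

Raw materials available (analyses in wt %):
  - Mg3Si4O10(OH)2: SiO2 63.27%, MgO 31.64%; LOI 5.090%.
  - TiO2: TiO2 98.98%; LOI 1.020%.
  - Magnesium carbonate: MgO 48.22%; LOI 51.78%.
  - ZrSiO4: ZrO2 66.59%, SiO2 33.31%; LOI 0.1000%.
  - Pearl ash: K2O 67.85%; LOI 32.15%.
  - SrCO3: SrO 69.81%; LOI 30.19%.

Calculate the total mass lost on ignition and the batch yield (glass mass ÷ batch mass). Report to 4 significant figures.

Rounding to 4 significant figures governs each in-between result as printed — all arithmetic maintains exact precision from first step to last; a single rounding finalizes each reported figure; the derived quantities (the six compositions, the totals, net glass mass, LOI, the yield) are rebuilt at full float precision from the batch weights on 688.4 pbw of glass as set out in the question or the answer.
Material-by-material LOI:
  Mg3Si4O10(OH)2: 461.4 × 0.05090 = 23.49 pbw
  TiO2: 88.34 × 0.01020 = 0.9011 pbw
  Magnesium carbonate: 99.07 × 0.5178 = 51.30 pbw
  ZrSiO4: 49.07 × 0.001000 = 0.04907 pbw
  Pearl ash: 39.00 × 0.3215 = 12.54 pbw
  SrCO3: 56.98 × 0.3019 = 17.20 pbw
Total LOI = 105.5 pbw
Glass = batch − LOI = 793.9 − 105.5 = 688.4 pbw

LOI loss = 105.5 pbw; glass = 688.4 pbw; yield = 86.71%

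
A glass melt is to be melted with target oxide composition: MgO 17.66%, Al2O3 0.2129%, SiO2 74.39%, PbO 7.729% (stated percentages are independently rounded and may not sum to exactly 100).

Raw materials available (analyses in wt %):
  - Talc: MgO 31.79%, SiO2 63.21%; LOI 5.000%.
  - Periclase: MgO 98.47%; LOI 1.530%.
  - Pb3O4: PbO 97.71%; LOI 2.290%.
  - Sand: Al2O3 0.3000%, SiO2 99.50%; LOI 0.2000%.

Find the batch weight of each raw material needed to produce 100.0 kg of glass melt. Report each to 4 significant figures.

Batch per 100.0 kg glass melt:
  Talc: 5.977 kg
  Periclase: 16.00 kg
  Pb3O4: 7.910 kg
  Sand: 70.97 kg
Total batch = 100.9 kg; LOI loss = 0.8667 kg; yield = 99.14%

Intermediates are displayed rounded to 4 significant digits as written; every computation keeps exact precision at every stage; exactly one rounding lands on every reported figure — derived quantities, including four oxide percentages, the yield, the totals, ignition loss, net glass mass, are rebuilt starting from the weights for 100.0 kg of glass at full precision, precisely as stated by question or answer.
The oxide mass targets at 100.0 kg glass melt:
  MgO: 17.66% × 100.0 = 17.66 kg
  Al2O3: 0.2129% × 100.0 = 0.2129 kg
  SiO2: 74.39% × 100.0 = 74.39 kg
  PbO: 7.729% × 100.0 = 7.729 kg
Balance tally, oxide-wise, from the weights as reported, relative to the basis at hand (summed amounts equal target values inside rounding margins):
  MgO: 5.977·0.3179 + 16.00·0.9847 = 17.66 kg (target 17.66 kg)
  Al2O3: 70.97·0.003000 = 0.2129 kg (target 0.2129 kg)
  SiO2: 5.977·0.6321 + 70.97·0.9950 = 74.39 kg (target 74.39 kg)
  PbO: 7.910·0.9771 = 7.729 kg (target 7.729 kg)
Glass-mass closure: batch Σ − ignition loss = 99.99 kg (per-oxide target masses sum to 99.99 kg; stated basis 100.0 kg — any gap is answer rounding).
Adding the batch up: Σ batch = 100.9 kg; loss to ignition Σ batch·LOI = 0.8667 kg; glass ÷ batch gives a yield of 99.14%.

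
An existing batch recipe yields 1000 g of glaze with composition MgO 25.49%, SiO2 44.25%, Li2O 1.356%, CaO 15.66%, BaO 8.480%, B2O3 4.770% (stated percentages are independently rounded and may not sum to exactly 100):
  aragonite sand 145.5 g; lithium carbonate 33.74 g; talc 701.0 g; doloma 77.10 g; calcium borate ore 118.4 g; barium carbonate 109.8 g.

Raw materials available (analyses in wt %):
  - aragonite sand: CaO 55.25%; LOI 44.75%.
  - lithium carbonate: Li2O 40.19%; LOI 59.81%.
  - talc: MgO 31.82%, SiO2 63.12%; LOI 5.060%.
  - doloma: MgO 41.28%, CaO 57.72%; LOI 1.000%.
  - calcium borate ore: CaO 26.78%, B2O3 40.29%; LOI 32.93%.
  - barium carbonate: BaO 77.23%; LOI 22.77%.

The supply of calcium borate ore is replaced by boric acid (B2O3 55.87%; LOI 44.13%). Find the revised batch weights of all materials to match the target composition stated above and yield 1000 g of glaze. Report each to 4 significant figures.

Revised batch per 1000 g glaze:
  aragonite sand: 202.9 g
  lithium carbonate: 33.74 g
  talc: 701.0 g
  doloma: 77.10 g
  boric acid: 85.38 g
  barium carbonate: 109.8 g
Total batch = 1210 g; LOI loss = 209.9 g

Each numeric step keeps full float precision throughout. Rounding to four significant figures governs each in-between result as shown — exactly one rounding is applied to each reported value — the derived quantities are rebuilt from the weighed amounts at 1000 g of glass in exact precision (six oxide percentages, ignition loss, yield, glass mass, totals) as written in either problem or answer.
Target masses of each oxide per 1000 g glaze:
  MgO: 25.49% × 1000 = 254.9 g
  SiO2: 44.25% × 1000 = 442.5 g
  Li2O: 1.356% × 1000 = 13.56 g
  CaO: 15.66% × 1000 = 156.6 g
  BaO: 8.480% × 1000 = 84.80 g
  B2O3: 4.770% × 1000 = 47.70 g
Oxide-by-oxide audit applying the batch weights above, versus the basis set out (target by target, the sums agree modulo rounding of the values):
  MgO: 701.0·0.3182 + 77.10·0.4128 = 254.9 g (target 254.9 g)
  SiO2: 701.0·0.6312 = 442.5 g (target 442.5 g)
  Li2O: 33.74·0.4019 = 13.56 g (target 13.56 g)
  CaO: 202.9·0.5525 + 77.10·0.5772 = 156.6 g (target 156.6 g)
  BaO: 109.8·0.7723 = 84.80 g (target 84.80 g)
  B2O3: 85.38·0.5587 = 47.70 g (target 47.70 g)
Consistency of the glass mass: whole batch net of LOI = 1000 g (summing oxide targets gives 1000 g; versus the stated basis of 1000 g — deltas are rounding alone).
Summing the batch: Σ batch = 1210 g; ignition loss, Σ(batch × LOI) = 209.9 g; yield = glass ÷ total batch = 82.65%.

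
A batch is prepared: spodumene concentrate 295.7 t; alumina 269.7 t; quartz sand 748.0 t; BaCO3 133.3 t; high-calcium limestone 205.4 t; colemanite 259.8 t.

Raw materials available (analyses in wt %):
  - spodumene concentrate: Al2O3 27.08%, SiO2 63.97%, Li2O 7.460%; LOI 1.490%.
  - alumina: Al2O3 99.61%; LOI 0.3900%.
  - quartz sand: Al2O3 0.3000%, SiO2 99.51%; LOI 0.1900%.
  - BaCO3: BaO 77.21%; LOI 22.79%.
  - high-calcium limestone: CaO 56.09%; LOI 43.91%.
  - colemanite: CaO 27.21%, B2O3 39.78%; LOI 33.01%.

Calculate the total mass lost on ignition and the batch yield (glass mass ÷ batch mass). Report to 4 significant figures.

All arithmetic holds exact precision in every operation — intermediates are shown (rounded to four significant digits) alongside each step — a single rounding yields each reported number — derived quantities (yield, six oxide percentages, LOI, totals, glass mass) are carried using the weight values on 1699 t of glass at full precision, as given in problem or answer.
Ignition loss by material:
  spodumene concentrate: 295.7 × 0.01490 = 4.406 t
  alumina: 269.7 × 0.003900 = 1.052 t
  quartz sand: 748.0 × 0.001900 = 1.421 t
  BaCO3: 133.3 × 0.2279 = 30.38 t
  high-calcium limestone: 205.4 × 0.4391 = 90.19 t
  colemanite: 259.8 × 0.3301 = 85.76 t
Total LOI = 213.2 t
Glass = batch − LOI = 1912 − 213.2 = 1699 t

LOI loss = 213.2 t; glass = 1699 t; yield = 88.85%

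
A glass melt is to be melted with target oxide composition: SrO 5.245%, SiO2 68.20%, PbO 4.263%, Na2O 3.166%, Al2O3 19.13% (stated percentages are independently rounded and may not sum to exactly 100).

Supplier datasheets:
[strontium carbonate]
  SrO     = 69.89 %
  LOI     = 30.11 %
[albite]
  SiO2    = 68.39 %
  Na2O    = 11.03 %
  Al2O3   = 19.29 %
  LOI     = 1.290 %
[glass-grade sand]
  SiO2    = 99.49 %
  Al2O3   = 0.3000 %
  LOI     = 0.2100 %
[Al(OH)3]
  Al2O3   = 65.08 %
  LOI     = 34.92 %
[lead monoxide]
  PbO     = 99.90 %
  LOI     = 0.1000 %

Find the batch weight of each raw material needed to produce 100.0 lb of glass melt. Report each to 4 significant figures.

All internal work runs at full precision from start to finish. Mid-chain values are shown with 4-significant-figure rounding in the working. Exactly one rounding lands on each reported value; all derived quantities (totals, ignition loss, the five compositions, the yield, glass mass) are computed in full precision using the weight values on 100.0 lb of glass exactly as printed in the problem or answer text.
Target masses of each oxide per 100.0 lb glass melt:
  SrO: 5.245% × 100.0 = 5.245 lb
  SiO2: 68.20% × 100.0 = 68.20 lb
  PbO: 4.263% × 100.0 = 4.263 lb
  Na2O: 3.166% × 100.0 = 3.166 lb
  Al2O3: 19.13% × 100.0 = 19.13 lb
Oxide-by-oxide audit using the reported weights, against the basis in use (oxide sums agree with the targets net of answer rounding effects):
  SrO: 7.505·0.6989 = 5.245 lb (target 5.245 lb)
  SiO2: 28.70·0.6839 + 48.82·0.9949 = 68.20 lb (target 68.20 lb)
  PbO: 4.267·0.9990 = 4.263 lb (target 4.263 lb)
  Na2O: 28.70·0.1103 = 3.166 lb (target 3.166 lb)
  Al2O3: 28.70·0.1929 + 48.82·0.003000 + 20.66·0.6508 = 19.13 lb (target 19.13 lb)
Auditing the glass mass value: Σ batch − LOI loss = 100.0 lb (summing oxide targets gives 100.0 lb; stated basis 100.0 lb — gaps are rounding artifacts).
Batch grand total — Σ batch = 110.0 lb; LOI loss = Σ batch·LOI = 9.951 lb; yield, glass over the total, = 90.95%.

Batch per 100.0 lb glass melt:
  strontium carbonate: 7.505 lb
  albite: 28.70 lb
  glass-grade sand: 48.82 lb
  Al(OH)3: 20.66 lb
  lead monoxide: 4.267 lb
Total batch = 110.0 lb; LOI loss = 9.951 lb; yield = 90.95%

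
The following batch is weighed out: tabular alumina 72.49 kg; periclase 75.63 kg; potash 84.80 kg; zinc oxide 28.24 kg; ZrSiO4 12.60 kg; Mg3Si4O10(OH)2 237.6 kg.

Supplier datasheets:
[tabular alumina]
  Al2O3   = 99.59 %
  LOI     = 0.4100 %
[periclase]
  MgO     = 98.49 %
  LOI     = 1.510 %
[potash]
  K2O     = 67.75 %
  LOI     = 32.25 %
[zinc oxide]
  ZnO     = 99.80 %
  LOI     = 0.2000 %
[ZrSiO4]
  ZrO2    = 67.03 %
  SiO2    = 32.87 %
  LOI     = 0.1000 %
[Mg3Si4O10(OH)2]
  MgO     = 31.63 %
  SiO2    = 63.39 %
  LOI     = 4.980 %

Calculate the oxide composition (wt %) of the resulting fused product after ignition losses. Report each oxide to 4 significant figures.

Every computation runs at full precision throughout — intermediates are shown (rounded to four significant digits) when written out. Exactly one rounding lands on every reported result. All derived quantities are rebuilt using the weight values for 470.7 kg of glass at full float precision (ignition loss, the totals, the six compositions, the yield, glass mass), precisely as stated by problem or answer.
Oxide masses out of the charge:
  Al2O3: 72.49·0.9959 = 72.19 kg
  K2O: 84.80·0.6775 = 57.45 kg
  ZrO2: 12.60·0.6703 = 8.446 kg
  MgO: 75.63·0.9849 + 237.6·0.3163 = 149.6 kg
  ZnO: 28.24·0.9980 = 28.18 kg
  SiO2: 12.60·0.3287 + 237.6·0.6339 = 154.8 kg
LOI: 72.49·0.004100 + 75.63·0.01510 + 84.80·0.3225 + 28.24·0.002000 + 12.60·0.001000 + 237.6·0.04980 = 40.69 kg
Net of LOI, the glass mass = 511.4 − 40.69 = 470.7 kg (= the summed oxide contributions)
each wt % is 100 × oxide ÷ glass

Glass mass = 470.7 kg (batch 511.4 − LOI 40.69).
Composition: Al2O3 15.34%, K2O 12.21%, ZrO2 1.794%, MgO 31.79%, ZnO 5.988%, SiO2 32.88%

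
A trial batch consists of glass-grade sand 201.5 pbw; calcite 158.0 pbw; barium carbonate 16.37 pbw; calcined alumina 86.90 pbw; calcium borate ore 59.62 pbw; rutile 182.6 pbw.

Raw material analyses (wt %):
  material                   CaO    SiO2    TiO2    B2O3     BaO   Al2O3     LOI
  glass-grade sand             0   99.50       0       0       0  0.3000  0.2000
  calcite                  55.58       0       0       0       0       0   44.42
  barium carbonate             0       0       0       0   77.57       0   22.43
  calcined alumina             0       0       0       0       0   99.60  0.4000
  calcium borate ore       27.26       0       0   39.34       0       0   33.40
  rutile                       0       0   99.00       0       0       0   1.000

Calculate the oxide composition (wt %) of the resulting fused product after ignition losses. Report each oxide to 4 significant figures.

All internal work runs at exact precision at all times. Mid-chain values appear, rounded to four significant digits, at each printed step — exactly one rounding goes into every reported number; all derived quantities (glass mass, six oxide percentages, ignition loss, yield, the totals) are recomputed from the batch weights per 608.6 pbw of glass at full float precision, exactly as printed in question or answer.
Per-oxide mass from batch:
  CaO: 158.0·0.5558 + 59.62·0.2726 = 104.1 pbw
  SiO2: 201.5·0.9950 = 200.5 pbw
  TiO2: 182.6·0.9900 = 180.8 pbw
  B2O3: 59.62·0.3934 = 23.45 pbw
  BaO: 16.37·0.7757 = 12.70 pbw
  Al2O3: 201.5·0.003000 + 86.90·0.9960 = 87.16 pbw
LOI: 201.5·0.002000 + 158.0·0.4442 + 16.37·0.2243 + 86.90·0.004000 + 59.62·0.3340 + 182.6·0.01000 = 96.35 pbw
Glass mass = batch − LOI = 705.0 − 96.35 = 608.6 pbw (consistent with Σ oxide mass)
wt %: oxide over glass, times 100

Glass mass = 608.6 pbw (batch 705.0 − LOI 96.35).
Composition: CaO 17.10%, SiO2 32.94%, TiO2 29.70%, B2O3 3.854%, BaO 2.086%, Al2O3 14.32%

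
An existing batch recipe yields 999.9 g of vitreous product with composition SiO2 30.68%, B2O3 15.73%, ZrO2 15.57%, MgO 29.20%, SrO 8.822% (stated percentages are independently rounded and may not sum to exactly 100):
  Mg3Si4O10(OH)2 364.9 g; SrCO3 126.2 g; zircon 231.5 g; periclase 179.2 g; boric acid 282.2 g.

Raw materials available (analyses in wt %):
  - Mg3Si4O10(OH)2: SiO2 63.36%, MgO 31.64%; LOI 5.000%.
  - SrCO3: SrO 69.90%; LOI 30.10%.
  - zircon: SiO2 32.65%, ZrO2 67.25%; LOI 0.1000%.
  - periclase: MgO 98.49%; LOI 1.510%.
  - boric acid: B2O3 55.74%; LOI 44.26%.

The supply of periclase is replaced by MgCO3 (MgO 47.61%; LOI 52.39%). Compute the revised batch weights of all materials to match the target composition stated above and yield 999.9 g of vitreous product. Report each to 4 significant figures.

Revised batch per 999.9 g vitreous product:
  Mg3Si4O10(OH)2: 364.9 g
  SrCO3: 126.2 g
  zircon: 231.5 g
  MgCO3: 370.8 g
  boric acid: 282.2 g
Total batch = 1376 g; LOI loss = 375.6 g

Exact precision is kept at each step. Values along the way are shown rounded off to 4 significant figures at each printed step — exactly one rounding goes into each reported result. The derived quantities, which include LOI, net glass mass, the totals, five oxide percentages, the yield, are computed at exact precision, exactly as shown in the question or the answer, from the batch weights at 999.9 g of glass.
Per-oxide target masses for 999.9 g vitreous product:
  SiO2: 30.68% × 999.9 = 306.8 g
  B2O3: 15.73% × 999.9 = 157.3 g
  ZrO2: 15.57% × 999.9 = 155.7 g
  MgO: 29.20% × 999.9 = 292.0 g
  SrO: 8.822% × 999.9 = 88.21 g
Mass-balance tally per oxide working from each reported weight, against the basis in use (sums match the target masses exact up to rounding of places):
  SiO2: 364.9·0.6336 + 231.5·0.3265 = 306.8 g (target 306.8 g)
  B2O3: 282.2·0.5574 = 157.3 g (target 157.3 g)
  ZrO2: 231.5·0.6725 = 155.7 g (target 155.7 g)
  MgO: 364.9·0.3164 + 370.8·0.4761 = 292.0 g (target 292.0 g)
  SrO: 126.2·0.6990 = 88.21 g (target 88.21 g)
Mass balance on the glass: batch total minus LOI = 1000 g (oxide target masses add up to 999.9 g; basis as stated: 999.9 g — gaps are rounding artifacts).
Summing the batch: Σ batch = 1376 g; the LOI term Σ batch·LOI equals 375.6 g; as yield: glass ÷ batch → 72.69%.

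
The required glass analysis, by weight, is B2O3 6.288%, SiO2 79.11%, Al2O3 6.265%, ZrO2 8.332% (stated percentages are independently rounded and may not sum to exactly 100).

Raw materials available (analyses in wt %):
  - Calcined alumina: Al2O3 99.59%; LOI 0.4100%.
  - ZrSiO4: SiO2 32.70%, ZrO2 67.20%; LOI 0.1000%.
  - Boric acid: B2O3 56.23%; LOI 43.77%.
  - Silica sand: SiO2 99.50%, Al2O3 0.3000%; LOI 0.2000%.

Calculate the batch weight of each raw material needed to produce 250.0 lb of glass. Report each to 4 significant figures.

Batch per 250.0 lb glass:
  Calcined alumina: 15.16 lb
  ZrSiO4: 31.00 lb
  Boric acid: 27.96 lb
  Silica sand: 188.6 lb
Total batch = 262.7 lb; LOI loss = 12.71 lb; yield = 95.16%

The intermediate values appear, with 4-significant-figure rounding, between the steps. The working math holds exact precision at each step — every reported value sees exactly one rounding. Derived quantities, which include the four compositions, the yield, glass mass, ignition loss, the totals, are carried at exact precision, as given in either problem or answer, from the weighed amounts per 250.0 lb of glass.
The oxide mass targets at 250.0 lb glass:
  B2O3: 6.288% × 250.0 = 15.72 lb
  SiO2: 79.11% × 250.0 = 197.8 lb
  Al2O3: 6.265% × 250.0 = 15.66 lb
  ZrO2: 8.332% × 250.0 = 20.83 lb
Verifying the oxide balance per the reported batch figures, for the quoted basis mass (delivered sums recover each target given rounding of the digits):
  B2O3: 27.96·0.5623 = 15.72 lb (target 15.72 lb)
  SiO2: 31.00·0.3270 + 188.6·0.9950 = 197.8 lb (target 197.8 lb)
  Al2O3: 15.16·0.9959 + 188.6·0.003000 = 15.66 lb (target 15.66 lb)
  ZrO2: 31.00·0.6720 = 20.83 lb (target 20.83 lb)
Glass-mass closure: whole batch net of LOI = 250.0 lb (the Σ of target masses is 250.0 lb; versus the stated basis of 250.0 lb — rounding explains the deltas).
Batch total: Σ batch = 262.7 lb; the LOI term Σ batch·LOI equals 12.71 lb; yield: glass divided by total = 95.16%.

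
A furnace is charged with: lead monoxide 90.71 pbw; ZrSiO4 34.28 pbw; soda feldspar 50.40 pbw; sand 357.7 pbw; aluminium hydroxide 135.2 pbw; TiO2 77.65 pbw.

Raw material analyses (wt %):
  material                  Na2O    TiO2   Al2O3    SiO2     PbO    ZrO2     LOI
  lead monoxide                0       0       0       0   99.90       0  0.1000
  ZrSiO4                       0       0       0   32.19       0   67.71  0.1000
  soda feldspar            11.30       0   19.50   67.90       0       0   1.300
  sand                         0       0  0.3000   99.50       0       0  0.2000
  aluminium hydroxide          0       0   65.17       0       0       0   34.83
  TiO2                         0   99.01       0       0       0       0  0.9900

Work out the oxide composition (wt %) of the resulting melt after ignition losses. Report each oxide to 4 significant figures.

The intermediate values are printed, rounded to four significant figures, when written out; exact precision is maintained at each step. Each reported result is rounded just once. All derived quantities are recomputed in full precision (totals, six oxide percentages, glass mass, the yield, LOI) from the batch weights on 696.6 pbw of glass as written in either problem or answer.
What the batch supplies per oxide:
  Na2O: 50.40·0.1130 = 5.695 pbw
  TiO2: 77.65·0.9901 = 76.88 pbw
  Al2O3: 50.40·0.1950 + 357.7·0.003000 + 135.2·0.6517 = 99.01 pbw
  SiO2: 34.28·0.3219 + 50.40·0.6790 + 357.7·0.9950 = 401.2 pbw
  PbO: 90.71·0.9990 = 90.62 pbw
  ZrO2: 34.28·0.6771 = 23.21 pbw
LOI: 90.71·0.001000 + 34.28·0.001000 + 50.40·0.01300 + 357.7·0.002000 + 135.2·0.3483 + 77.65·0.009900 = 49.35 pbw
Glass mass = batch − LOI = 745.9 − 49.35 = 696.6 pbw (equal to the oxide-mass sum)
percent share: oxide ÷ glass, ×100

Glass mass = 696.6 pbw (batch 745.9 − LOI 49.35).
Composition: Na2O 0.8176%, TiO2 11.04%, Al2O3 14.21%, SiO2 57.59%, PbO 13.01%, ZrO2 3.332%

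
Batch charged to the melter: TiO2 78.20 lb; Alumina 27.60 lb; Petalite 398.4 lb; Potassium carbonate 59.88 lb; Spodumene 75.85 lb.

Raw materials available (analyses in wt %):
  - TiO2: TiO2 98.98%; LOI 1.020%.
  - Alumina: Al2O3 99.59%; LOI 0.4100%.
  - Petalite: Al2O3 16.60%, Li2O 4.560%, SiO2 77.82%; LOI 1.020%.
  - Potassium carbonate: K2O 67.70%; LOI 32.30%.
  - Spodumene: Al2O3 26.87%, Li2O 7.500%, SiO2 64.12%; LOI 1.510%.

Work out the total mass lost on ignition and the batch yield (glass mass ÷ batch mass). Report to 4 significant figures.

LOI loss = 25.46 lb; glass = 614.5 lb; yield = 96.02%

The whole derivation carries full float precision end to end — values along the way are printed, with 4-significant-digit rounding, within the worked lines — every reported figure carries a single rounding. The derived quantities, which include ignition loss, glass mass, the five compositions, yield, the totals, are rebuilt at full float precision, exactly as shown in problem or answer, from the weighed amounts per 614.5 lb of glass.
Material-by-material LOI:
  TiO2: 78.20 × 0.01020 = 0.7976 lb
  Alumina: 27.60 × 0.004100 = 0.1132 lb
  Petalite: 398.4 × 0.01020 = 4.064 lb
  Potassium carbonate: 59.88 × 0.3230 = 19.34 lb
  Spodumene: 75.85 × 0.01510 = 1.145 lb
Total LOI = 25.46 lb
Glass = batch − LOI = 639.9 − 25.46 = 614.5 lb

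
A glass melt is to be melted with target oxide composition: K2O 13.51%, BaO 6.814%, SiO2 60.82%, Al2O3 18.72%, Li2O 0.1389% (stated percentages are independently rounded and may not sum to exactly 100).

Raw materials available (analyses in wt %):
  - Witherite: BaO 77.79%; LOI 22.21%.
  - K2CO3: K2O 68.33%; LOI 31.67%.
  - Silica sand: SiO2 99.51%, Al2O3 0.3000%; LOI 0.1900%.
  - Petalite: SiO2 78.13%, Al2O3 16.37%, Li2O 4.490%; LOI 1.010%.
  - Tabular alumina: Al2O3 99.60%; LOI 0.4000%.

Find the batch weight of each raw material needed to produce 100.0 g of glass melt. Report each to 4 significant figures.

Rounding to 4 significant digits applies to each intermediate as displayed. Exact precision is carried at each step — every reported figure takes exactly one rounding. The derived quantities are rebuilt from the batch weights on 100.0 g of glass in full float precision (ignition loss, five oxide percentages, yield, totals, glass mass) exactly as shown in question or answer.
Target oxide masses per 100.0 g glass melt:
  K2O: 13.51% × 100.0 = 13.51 g
  BaO: 6.814% × 100.0 = 6.814 g
  SiO2: 60.82% × 100.0 = 60.82 g
  Al2O3: 18.72% × 100.0 = 18.72 g
  Li2O: 0.1389% × 100.0 = 0.1389 g
Checking each oxide sum on the weights just shown, per the basis as stated (sums match the target masses modulo rounding of the values):
  K2O: 19.77·0.6833 = 13.51 g (target 13.51 g)
  BaO: 8.759·0.7779 = 6.814 g (target 6.814 g)
  SiO2: 58.69·0.9951 + 3.094·0.7813 = 60.82 g (target 60.82 g)
  Al2O3: 58.69·0.003000 + 3.094·0.1637 + 18.11·0.9960 = 18.72 g (target 18.72 g)
  Li2O: 3.094·0.04490 = 0.1389 g (target 0.1389 g)
Glass mass check: batch Σ − ignition loss = 100.0 g (oxide target masses add up to 100.0 g; stated basis 100.0 g — any gap is answer rounding).
Total batch = Σ batch = 108.4 g; loss to ignition Σ batch·LOI = 8.422 g; yield: glass divided by total = 92.23%.

Batch per 100.0 g glass melt:
  Witherite: 8.759 g
  K2CO3: 19.77 g
  Silica sand: 58.69 g
  Petalite: 3.094 g
  Tabular alumina: 18.11 g
Total batch = 108.4 g; LOI loss = 8.422 g; yield = 92.23%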